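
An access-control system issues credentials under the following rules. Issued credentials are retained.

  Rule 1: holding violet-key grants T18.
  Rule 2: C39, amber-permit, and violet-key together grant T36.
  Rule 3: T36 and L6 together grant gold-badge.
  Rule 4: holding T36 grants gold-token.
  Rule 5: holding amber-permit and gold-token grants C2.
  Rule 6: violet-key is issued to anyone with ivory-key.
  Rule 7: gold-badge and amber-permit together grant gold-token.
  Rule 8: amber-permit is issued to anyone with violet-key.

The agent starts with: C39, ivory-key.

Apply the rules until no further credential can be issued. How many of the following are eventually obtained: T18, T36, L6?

2

Holding ivory-key grants violet-key (Rule 6).
Holding violet-key grants T18 (Rule 1).
Holding violet-key grants amber-permit (Rule 8).
Holding C39, amber-permit, and violet-key grants T36 (Rule 2).
T18: reached.
T36: reached.
No rule produces L6, and it is not given.
Reached: T18 and T36 — 2 of the 3.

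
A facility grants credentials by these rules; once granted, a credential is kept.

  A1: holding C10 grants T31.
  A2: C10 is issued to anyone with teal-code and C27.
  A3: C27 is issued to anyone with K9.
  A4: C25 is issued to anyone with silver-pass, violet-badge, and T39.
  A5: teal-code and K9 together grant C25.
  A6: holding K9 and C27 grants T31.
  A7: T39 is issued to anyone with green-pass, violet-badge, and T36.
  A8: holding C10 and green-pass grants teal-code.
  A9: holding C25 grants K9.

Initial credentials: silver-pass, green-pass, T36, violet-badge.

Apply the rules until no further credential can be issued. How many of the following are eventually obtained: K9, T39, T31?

3

Holding green-pass, violet-badge, and T36 grants T39 (A7).
Holding silver-pass, violet-badge, and T39 grants C25 (A4).
Holding C25 grants K9 (A9).
Holding K9 grants C27 (A3).
Holding K9 and C27 grants T31 (A6).
K9: reached.
T39: reached.
T31: reached.
All 3 are reached.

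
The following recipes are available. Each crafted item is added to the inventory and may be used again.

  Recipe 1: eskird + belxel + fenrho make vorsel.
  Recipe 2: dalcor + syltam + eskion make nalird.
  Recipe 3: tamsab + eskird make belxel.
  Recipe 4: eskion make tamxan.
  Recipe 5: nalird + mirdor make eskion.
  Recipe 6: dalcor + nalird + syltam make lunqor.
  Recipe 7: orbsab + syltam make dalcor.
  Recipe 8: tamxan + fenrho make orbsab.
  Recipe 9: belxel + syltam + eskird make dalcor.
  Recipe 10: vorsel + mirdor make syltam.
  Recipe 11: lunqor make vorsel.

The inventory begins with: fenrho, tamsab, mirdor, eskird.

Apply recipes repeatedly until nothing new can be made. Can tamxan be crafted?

tamxan would need eskion (Recipe 4), but eskion is never obtained.

No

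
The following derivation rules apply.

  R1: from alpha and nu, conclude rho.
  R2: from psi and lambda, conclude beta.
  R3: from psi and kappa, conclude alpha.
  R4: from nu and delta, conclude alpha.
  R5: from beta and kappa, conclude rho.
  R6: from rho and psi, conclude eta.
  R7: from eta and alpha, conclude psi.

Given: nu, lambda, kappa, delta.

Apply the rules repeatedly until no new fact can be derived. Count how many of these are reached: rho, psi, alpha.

nu and delta hold, so alpha follows (R4).
From alpha and nu, R1 gives rho.
rho: reached.
psi would need eta and alpha (R7), but eta is never established.
alpha: reached.
Reached: rho and alpha — 2 of the 3.

2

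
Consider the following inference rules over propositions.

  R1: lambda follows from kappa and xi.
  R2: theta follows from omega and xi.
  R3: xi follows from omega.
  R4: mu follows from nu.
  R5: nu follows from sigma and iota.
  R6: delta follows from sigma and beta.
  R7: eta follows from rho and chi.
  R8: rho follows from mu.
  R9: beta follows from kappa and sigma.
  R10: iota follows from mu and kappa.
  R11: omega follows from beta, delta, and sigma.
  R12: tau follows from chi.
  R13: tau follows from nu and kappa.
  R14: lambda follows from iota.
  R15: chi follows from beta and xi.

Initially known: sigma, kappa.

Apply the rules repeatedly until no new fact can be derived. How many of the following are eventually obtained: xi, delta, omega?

kappa and sigma hold, so beta follows (R9).
sigma and beta hold, so delta follows (R6).
From beta, delta, and sigma, R11 gives omega.
omega holds, so xi follows (R3).
xi: reached.
delta: reached.
omega: reached.
All 3 are reached.

3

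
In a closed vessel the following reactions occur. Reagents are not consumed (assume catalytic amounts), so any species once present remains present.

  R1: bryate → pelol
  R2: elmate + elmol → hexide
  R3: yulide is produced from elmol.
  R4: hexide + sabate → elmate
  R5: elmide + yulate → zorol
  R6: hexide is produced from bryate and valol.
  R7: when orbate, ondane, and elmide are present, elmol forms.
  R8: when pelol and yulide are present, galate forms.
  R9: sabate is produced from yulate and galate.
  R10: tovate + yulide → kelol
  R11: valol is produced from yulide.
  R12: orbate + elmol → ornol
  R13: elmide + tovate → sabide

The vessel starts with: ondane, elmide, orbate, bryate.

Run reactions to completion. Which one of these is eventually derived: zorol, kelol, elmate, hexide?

orbate, ondane, and elmide present → elmol forms (R7).
elmol present → yulide forms (R3).
yulide present → valol forms (R11).
bryate and valol present → hexide forms (R6).
zorol would need elmide and yulate (R5), but yulate never forms. kelol would need tovate and yulide (R10), but tovate never forms. elmate would need hexide and sabate (R4), but sabate never forms.

hexide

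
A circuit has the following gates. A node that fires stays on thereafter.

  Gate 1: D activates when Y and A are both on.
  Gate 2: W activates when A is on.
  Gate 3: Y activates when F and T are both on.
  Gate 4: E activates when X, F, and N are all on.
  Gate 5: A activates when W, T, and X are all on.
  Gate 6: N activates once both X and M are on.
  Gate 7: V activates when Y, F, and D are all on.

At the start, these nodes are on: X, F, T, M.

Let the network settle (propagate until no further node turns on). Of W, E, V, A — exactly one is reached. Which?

X and M are on, so N activates (Gate 6).
X, F, and N are on, so E activates (Gate 4).
V would need Y, F, and D (Gate 7), but D never turns on. W would need A (Gate 2), but A never turns on. A would need W, T, and X (Gate 5), but W never turns on.

E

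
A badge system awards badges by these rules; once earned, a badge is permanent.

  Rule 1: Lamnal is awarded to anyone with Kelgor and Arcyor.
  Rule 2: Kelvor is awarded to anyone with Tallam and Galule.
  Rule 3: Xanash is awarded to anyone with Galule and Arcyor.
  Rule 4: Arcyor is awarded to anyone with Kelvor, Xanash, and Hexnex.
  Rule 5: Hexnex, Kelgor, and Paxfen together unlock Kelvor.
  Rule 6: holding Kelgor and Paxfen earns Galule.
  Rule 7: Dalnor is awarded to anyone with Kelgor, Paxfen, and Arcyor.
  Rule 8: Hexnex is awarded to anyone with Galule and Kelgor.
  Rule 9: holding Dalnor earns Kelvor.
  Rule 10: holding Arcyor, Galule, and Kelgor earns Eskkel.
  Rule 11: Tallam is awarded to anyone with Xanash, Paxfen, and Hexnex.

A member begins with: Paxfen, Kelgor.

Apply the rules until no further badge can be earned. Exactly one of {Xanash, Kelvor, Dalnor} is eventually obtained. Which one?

With Kelgor and Paxfen, Galule is earned (Rule 6).
With Galule and Kelgor, Hexnex is earned (Rule 8).
With Hexnex, Kelgor, and Paxfen, Kelvor is earned (Rule 5).
Xanash would need Galule and Arcyor (Rule 3), but Arcyor is never earned. Dalnor would need Kelgor, Paxfen, and Arcyor (Rule 7), but Arcyor is never earned.

Kelvor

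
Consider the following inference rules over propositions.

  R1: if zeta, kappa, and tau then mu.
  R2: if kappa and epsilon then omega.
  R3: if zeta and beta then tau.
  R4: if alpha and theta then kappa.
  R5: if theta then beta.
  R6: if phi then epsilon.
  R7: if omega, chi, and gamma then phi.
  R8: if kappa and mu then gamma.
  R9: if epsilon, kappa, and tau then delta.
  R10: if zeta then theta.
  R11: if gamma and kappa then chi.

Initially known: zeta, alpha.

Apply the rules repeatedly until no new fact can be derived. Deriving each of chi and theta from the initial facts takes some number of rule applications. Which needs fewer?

theta

theta: From zeta, R10 gives theta. [1 rule application]
chi: From zeta, R10 gives theta. From alpha and theta, R4 gives kappa. From theta, R5 gives beta. zeta and beta hold, so tau follows (R3). From zeta, kappa, and tau, R1 gives mu. From kappa and mu, R8 gives gamma. gamma and kappa hold, so chi follows (R11). [7 rule applications]
theta needs fewer.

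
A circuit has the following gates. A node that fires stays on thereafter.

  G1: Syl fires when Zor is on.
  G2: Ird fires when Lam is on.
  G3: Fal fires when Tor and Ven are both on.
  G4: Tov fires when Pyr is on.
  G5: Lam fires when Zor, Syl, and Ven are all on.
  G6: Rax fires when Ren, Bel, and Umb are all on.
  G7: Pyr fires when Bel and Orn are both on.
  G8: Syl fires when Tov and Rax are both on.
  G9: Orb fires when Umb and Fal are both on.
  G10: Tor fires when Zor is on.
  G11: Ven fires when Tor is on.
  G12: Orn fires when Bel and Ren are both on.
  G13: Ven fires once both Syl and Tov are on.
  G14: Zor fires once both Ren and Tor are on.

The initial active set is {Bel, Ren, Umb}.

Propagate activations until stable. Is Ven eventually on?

Yes

Ren, Bel, and Umb are on, so Rax fires (G6).
Bel and Ren are on, so Orn fires (G12).
G7: Bel and Orn on → Pyr on.
Pyr is on, so Tov fires (G4).
G8: Tov and Rax on → Syl on.
Syl and Tov are on, so Ven fires (G13).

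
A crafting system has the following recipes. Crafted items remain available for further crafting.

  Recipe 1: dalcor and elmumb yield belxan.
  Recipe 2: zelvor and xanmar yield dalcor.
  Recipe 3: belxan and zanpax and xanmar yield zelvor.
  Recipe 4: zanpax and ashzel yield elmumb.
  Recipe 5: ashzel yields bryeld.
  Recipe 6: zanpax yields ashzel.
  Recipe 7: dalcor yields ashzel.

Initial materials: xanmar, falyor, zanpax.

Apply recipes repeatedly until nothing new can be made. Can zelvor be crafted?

zelvor would need belxan, zanpax, and xanmar (Recipe 3), but belxan is never obtained.

No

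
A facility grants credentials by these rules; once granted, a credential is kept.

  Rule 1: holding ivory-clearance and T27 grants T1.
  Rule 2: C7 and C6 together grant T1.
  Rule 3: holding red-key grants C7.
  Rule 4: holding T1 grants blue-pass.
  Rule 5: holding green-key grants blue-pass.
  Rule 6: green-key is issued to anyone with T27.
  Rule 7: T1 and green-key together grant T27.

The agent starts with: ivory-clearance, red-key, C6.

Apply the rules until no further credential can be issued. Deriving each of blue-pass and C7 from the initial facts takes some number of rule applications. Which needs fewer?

C7: Holding red-key grants C7 (Rule 3). [1 rule application]
blue-pass: Holding red-key grants C7 (Rule 3). Holding C7 and C6 grants T1 (Rule 2). Holding T1 grants blue-pass (Rule 4). [3 rule applications]
C7 needs fewer.

C7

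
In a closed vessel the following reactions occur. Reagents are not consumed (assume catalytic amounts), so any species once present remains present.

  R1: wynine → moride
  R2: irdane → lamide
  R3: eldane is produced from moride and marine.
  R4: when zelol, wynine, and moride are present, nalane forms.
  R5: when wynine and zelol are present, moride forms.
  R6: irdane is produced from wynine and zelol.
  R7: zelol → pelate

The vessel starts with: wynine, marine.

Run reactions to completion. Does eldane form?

Yes

wynine present → moride forms (R1).
moride and marine present → eldane forms (R3).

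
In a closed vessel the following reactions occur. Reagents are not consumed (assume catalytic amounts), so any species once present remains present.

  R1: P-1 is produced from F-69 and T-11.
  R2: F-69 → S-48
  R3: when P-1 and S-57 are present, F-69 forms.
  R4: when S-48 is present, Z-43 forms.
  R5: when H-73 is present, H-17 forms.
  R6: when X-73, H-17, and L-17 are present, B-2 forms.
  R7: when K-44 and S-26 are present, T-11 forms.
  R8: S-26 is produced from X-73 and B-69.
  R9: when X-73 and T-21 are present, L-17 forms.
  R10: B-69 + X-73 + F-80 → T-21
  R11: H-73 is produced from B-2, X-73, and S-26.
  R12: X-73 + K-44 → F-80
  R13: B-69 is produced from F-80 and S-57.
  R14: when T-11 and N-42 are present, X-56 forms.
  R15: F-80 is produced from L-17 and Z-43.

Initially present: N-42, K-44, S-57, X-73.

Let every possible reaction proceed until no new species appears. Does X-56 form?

Yes

X-73 and K-44 present → F-80 forms (R12).
F-80 and S-57 present → B-69 forms (R13).
X-73 and B-69 present → S-26 forms (R8).
K-44 and S-26 present → T-11 forms (R7).
T-11 and N-42 present → X-56 forms (R14).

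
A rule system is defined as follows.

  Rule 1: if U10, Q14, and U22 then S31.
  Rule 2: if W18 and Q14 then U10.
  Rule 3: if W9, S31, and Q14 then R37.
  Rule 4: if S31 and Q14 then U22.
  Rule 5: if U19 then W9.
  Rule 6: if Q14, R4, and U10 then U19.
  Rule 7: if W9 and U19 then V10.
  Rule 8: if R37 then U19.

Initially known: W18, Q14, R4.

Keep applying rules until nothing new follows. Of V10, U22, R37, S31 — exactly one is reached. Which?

V10

From W18 and Q14, Rule 2 gives U10.
Q14, R4, and U10 hold, so U19 follows (Rule 6).
From U19, Rule 5 gives W9.
From W9 and U19, Rule 7 gives V10.
U22 would need S31 and Q14 (Rule 4), but S31 is never established. S31 would need U10, Q14, and U22 (Rule 1), but U22 is never established. R37 would need W9, S31, and Q14 (Rule 3), but S31 is never established.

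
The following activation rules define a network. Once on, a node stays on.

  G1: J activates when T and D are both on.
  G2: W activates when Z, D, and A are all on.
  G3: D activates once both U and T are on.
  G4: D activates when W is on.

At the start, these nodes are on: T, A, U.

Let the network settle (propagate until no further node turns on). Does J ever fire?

Yes

G3: U and T on → D on.
T and D are on, so J activates (G1).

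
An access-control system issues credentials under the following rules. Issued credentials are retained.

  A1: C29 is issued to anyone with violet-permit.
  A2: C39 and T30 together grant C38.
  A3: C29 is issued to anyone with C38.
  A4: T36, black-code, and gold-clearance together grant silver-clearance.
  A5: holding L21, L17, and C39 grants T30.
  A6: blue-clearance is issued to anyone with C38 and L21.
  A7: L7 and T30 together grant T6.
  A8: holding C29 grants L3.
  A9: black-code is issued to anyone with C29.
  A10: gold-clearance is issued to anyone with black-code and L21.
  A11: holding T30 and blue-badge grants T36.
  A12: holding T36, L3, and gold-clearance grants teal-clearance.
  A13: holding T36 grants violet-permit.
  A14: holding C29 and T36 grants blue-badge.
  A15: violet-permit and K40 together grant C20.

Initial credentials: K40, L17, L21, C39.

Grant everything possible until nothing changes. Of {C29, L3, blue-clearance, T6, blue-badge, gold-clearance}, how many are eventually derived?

4

Holding L21, L17, and C39 grants T30 (A5).
Holding C39 and T30 grants C38 (A2).
Holding C38 grants C29 (A3).
Holding C38 and L21 grants blue-clearance (A6).
Holding C29 grants L3 (A8).
Holding C29 grants black-code (A9).
Holding black-code and L21 grants gold-clearance (A10).
C29: reached.
L3: reached.
blue-clearance: reached.
T6 would need L7 and T30 (A7), but L7 is never granted.
blue-badge would need C29 and T36 (A14), but T36 is never granted.
gold-clearance: reached.
Reached: C29, L3, blue-clearance, and gold-clearance — 4 of the 6.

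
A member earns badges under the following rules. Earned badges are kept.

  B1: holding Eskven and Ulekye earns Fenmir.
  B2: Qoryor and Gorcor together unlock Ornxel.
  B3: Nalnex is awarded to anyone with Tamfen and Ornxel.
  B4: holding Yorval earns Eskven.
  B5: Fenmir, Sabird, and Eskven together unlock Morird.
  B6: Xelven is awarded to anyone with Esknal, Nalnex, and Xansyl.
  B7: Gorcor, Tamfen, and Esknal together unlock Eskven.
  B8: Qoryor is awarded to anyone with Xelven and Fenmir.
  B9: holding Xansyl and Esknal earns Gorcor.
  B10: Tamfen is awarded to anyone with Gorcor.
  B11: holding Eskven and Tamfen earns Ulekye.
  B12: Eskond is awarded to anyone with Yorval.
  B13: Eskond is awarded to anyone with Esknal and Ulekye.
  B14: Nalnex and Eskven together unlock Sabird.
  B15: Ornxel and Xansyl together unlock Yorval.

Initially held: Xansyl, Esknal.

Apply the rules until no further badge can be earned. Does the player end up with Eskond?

With Xansyl and Esknal, Gorcor is earned (B9).
With Gorcor, Tamfen is earned (B10).
With Gorcor, Tamfen, and Esknal, Eskven is earned (B7).
With Eskven and Tamfen, Ulekye is earned (B11).
With Esknal and Ulekye, Eskond is earned (B13).

Yes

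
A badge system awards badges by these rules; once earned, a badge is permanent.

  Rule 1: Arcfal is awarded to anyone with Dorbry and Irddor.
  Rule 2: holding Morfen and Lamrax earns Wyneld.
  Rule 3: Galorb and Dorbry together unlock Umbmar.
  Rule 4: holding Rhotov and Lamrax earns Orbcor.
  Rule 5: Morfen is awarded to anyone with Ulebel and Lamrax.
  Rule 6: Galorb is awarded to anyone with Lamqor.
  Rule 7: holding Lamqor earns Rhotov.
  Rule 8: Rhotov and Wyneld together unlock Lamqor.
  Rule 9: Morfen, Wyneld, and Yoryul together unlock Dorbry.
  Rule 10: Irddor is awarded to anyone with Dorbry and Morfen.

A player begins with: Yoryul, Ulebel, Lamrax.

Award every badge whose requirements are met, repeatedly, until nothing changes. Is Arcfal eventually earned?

With Ulebel and Lamrax, Morfen is earned (Rule 5).
With Morfen and Lamrax, Wyneld is earned (Rule 2).
With Morfen, Wyneld, and Yoryul, Dorbry is earned (Rule 9).
With Dorbry and Morfen, Irddor is earned (Rule 10).
With Dorbry and Irddor, Arcfal is earned (Rule 1).

Yes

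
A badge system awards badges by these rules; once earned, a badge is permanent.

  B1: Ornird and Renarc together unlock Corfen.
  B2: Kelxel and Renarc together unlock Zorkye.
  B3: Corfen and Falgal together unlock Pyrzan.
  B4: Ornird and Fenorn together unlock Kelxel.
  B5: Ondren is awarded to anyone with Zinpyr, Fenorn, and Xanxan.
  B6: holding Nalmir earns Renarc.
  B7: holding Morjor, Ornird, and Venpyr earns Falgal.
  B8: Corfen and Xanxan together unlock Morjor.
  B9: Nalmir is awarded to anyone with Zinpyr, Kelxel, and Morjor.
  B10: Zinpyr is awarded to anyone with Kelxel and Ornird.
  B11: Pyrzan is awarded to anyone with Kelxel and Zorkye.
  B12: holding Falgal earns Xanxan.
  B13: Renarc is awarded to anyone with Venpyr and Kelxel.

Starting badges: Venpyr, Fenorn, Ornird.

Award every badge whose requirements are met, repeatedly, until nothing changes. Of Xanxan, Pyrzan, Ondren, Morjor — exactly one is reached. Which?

Pyrzan

With Ornird and Fenorn, Kelxel is earned (B4).
With Venpyr and Kelxel, Renarc is earned (B13).
With Kelxel and Renarc, Zorkye is earned (B2).
With Kelxel and Zorkye, Pyrzan is earned (B11).
Morjor would need Corfen and Xanxan (B8), but Xanxan is never earned. Ondren would need Zinpyr, Fenorn, and Xanxan (B5), but Xanxan is never earned. Xanxan would need Falgal (B12), but Falgal is never earned.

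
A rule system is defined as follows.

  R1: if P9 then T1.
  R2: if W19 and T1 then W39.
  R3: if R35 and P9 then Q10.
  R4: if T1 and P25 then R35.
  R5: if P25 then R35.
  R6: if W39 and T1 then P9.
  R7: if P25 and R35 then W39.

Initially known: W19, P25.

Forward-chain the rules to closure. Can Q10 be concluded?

Q10 would need R35 and P9 (R3), but P9 is never established.

No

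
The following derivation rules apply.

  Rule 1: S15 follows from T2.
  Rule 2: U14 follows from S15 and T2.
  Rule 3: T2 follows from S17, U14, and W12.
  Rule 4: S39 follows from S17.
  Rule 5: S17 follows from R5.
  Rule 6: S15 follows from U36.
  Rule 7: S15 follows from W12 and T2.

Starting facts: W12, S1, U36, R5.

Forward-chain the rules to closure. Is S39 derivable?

R5 holds, so S17 follows (Rule 5).
S17 holds, so S39 follows (Rule 4).

Yes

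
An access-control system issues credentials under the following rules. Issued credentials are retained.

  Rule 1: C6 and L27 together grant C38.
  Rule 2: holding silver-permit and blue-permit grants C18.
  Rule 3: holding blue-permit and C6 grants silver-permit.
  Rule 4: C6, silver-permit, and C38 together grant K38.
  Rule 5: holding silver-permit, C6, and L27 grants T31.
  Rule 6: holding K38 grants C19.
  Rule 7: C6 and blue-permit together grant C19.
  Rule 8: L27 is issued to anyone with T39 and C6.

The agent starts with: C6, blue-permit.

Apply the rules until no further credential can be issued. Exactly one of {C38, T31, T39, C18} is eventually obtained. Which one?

C18

Holding blue-permit and C6 grants silver-permit (Rule 3).
Holding silver-permit and blue-permit grants C18 (Rule 2).
T31 would need silver-permit, C6, and L27 (Rule 5), but L27 is never granted. C38 would need C6 and L27 (Rule 1), but L27 is never granted. No rule produces T39, and it is not given.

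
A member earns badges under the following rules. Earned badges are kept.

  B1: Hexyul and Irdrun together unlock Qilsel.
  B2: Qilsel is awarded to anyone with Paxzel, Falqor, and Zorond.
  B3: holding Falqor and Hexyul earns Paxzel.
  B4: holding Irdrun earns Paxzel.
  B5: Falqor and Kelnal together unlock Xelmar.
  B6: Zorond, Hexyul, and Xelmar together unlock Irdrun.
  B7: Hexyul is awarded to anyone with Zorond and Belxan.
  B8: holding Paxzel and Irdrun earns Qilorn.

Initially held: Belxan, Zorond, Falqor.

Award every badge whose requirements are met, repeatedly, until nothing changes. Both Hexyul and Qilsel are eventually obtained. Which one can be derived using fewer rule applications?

Hexyul: With Zorond and Belxan, Hexyul is earned (B7). [1 rule application]
Qilsel: With Zorond and Belxan, Hexyul is earned (B7). With Falqor and Hexyul, Paxzel is earned (B3). With Paxzel, Falqor, and Zorond, Qilsel is earned (B2). [3 rule applications]
Hexyul needs fewer.

Hexyul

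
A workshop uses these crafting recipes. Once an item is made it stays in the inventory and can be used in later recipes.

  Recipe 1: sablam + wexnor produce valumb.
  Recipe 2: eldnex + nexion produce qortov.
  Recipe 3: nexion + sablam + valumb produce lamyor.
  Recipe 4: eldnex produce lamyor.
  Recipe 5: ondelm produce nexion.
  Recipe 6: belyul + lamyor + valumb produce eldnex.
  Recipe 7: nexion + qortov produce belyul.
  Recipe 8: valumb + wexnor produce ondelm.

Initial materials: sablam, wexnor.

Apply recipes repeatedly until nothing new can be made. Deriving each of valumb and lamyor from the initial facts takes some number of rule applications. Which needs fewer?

valumb: sablam + wexnor → valumb (Recipe 1). [1 rule application]
lamyor: Using Recipe 1, sablam and wexnor make valumb. valumb + wexnor → ondelm (Recipe 8). ondelm → nexion (Recipe 5). nexion + sablam + valumb → lamyor (Recipe 3). [4 rule applications]
valumb needs fewer.

valumb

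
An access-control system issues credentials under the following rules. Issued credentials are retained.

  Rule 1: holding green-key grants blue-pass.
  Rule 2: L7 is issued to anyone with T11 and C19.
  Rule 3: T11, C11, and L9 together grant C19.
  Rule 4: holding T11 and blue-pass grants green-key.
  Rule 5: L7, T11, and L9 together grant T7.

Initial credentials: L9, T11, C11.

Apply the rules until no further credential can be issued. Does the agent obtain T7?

Holding T11, C11, and L9 grants C19 (Rule 3).
Holding T11 and C19 grants L7 (Rule 2).
Holding L7, T11, and L9 grants T7 (Rule 5).

Yes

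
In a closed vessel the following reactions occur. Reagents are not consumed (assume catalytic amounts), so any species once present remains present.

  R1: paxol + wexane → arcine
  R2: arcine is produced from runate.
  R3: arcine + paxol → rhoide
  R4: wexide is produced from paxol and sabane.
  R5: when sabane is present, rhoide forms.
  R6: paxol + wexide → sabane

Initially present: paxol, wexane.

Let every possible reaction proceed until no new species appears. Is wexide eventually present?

No

wexide would need paxol and sabane (R4), but sabane never forms.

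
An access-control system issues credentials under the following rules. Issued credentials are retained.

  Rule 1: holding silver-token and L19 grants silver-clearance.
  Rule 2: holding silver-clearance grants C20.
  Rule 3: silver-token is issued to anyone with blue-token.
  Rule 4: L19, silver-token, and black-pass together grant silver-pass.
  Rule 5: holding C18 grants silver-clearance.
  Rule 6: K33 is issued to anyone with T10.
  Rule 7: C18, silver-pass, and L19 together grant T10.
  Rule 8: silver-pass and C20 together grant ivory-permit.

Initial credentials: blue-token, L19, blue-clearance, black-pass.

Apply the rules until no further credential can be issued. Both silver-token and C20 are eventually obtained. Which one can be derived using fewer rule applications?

silver-token: Holding blue-token grants silver-token (Rule 3). [1 rule application]
C20: Holding blue-token grants silver-token (Rule 3). Holding silver-token and L19 grants silver-clearance (Rule 1). Holding silver-clearance grants C20 (Rule 2). [3 rule applications]
silver-token needs fewer.

silver-token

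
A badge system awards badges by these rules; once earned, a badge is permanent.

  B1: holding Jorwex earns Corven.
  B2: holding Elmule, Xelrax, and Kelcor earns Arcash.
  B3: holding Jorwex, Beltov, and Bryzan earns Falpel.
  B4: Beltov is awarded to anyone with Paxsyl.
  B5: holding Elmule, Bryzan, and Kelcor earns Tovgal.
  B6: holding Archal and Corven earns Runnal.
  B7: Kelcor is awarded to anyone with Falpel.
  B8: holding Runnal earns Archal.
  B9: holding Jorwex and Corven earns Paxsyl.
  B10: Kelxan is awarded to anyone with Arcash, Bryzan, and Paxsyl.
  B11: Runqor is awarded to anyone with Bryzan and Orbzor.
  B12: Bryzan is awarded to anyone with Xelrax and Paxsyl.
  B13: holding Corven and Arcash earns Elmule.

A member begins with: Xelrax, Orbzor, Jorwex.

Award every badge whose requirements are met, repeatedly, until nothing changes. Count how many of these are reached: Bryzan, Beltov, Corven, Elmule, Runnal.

3

With Jorwex, Corven is earned (B1).
With Jorwex and Corven, Paxsyl is earned (B9).
With Paxsyl, Beltov is earned (B4).
With Xelrax and Paxsyl, Bryzan is earned (B12).
Bryzan: reached.
Beltov: reached.
Corven: reached.
Elmule would need Corven and Arcash (B13), but Arcash is never earned.
Runnal would need Archal and Corven (B6), but Archal is never earned.
Reached: Bryzan, Beltov, and Corven — 3 of the 5.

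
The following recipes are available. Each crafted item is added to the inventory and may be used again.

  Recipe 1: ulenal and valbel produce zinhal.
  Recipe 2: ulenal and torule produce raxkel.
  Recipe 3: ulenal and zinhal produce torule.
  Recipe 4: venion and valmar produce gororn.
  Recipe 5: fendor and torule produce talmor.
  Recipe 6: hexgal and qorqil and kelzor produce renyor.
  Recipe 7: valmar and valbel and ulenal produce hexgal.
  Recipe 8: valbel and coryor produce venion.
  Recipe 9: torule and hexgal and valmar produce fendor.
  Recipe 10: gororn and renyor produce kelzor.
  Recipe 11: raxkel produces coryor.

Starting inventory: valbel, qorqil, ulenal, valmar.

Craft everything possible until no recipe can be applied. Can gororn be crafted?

Using Recipe 1, ulenal and valbel make zinhal.
ulenal and zinhal → torule (Recipe 3).
ulenal and torule → raxkel (Recipe 2).
raxkel → coryor (Recipe 11).
Using Recipe 8, valbel and coryor make venion.
Using Recipe 4, venion and valmar make gororn.

Yes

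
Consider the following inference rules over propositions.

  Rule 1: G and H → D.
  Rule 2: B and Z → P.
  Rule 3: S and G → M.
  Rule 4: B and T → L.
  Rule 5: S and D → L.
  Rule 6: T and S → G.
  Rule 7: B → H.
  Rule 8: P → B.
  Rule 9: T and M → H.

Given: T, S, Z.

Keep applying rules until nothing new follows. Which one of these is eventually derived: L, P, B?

L

From T and S, Rule 6 gives G.
S and G hold, so M follows (Rule 3).
From T and M, Rule 9 gives H.
From G and H, Rule 1 gives D.
S and D hold, so L follows (Rule 5).
B would need P (Rule 8), but P is never established. P would need B and Z (Rule 2), but B is never established.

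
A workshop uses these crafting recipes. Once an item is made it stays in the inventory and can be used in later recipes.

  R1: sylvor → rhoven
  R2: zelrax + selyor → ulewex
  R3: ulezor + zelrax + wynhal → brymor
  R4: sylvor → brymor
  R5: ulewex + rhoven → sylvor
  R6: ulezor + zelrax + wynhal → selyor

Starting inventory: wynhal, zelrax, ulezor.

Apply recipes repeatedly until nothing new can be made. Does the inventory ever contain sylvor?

No

sylvor would need ulewex and rhoven (R5), but rhoven is never obtained.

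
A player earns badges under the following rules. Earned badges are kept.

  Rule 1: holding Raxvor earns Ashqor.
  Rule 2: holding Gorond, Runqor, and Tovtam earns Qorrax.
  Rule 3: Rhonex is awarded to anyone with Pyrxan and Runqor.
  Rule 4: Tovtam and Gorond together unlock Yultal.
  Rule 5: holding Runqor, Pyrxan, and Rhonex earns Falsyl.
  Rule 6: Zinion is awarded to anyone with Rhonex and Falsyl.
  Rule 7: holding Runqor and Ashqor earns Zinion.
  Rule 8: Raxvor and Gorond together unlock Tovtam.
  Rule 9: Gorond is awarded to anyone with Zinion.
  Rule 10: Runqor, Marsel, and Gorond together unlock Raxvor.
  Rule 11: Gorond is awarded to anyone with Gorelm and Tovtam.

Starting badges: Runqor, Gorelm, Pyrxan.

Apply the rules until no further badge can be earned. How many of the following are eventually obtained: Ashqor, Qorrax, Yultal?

Ashqor would need Raxvor (Rule 1), but Raxvor is never earned.
Qorrax would need Gorond, Runqor, and Tovtam (Rule 2), but Tovtam is never earned.
Yultal would need Tovtam and Gorond (Rule 4), but Tovtam is never earned.
None of the 3 are reached.

0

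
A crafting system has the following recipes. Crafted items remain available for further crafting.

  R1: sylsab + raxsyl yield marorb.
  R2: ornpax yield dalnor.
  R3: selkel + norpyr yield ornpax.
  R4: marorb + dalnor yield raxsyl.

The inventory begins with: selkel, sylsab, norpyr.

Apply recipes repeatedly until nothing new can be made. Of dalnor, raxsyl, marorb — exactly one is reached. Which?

selkel + norpyr → ornpax (R3).
ornpax → dalnor (R2).
raxsyl would need marorb and dalnor (R4), but marorb is never obtained. marorb would need sylsab and raxsyl (R1), but raxsyl is never obtained.

dalnor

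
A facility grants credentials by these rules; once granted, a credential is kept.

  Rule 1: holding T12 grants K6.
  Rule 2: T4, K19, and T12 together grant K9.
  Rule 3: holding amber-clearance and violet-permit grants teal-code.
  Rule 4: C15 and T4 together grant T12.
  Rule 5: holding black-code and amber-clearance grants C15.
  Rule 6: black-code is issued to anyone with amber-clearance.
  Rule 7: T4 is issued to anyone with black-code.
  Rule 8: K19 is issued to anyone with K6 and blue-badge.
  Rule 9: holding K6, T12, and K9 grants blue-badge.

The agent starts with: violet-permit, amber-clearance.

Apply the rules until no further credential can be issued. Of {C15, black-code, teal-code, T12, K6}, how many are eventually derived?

5

Holding amber-clearance and violet-permit grants teal-code (Rule 3).
Holding amber-clearance grants black-code (Rule 6).
Holding black-code grants T4 (Rule 7).
Holding black-code and amber-clearance grants C15 (Rule 5).
Holding C15 and T4 grants T12 (Rule 4).
Holding T12 grants K6 (Rule 1).
C15: reached.
black-code: reached.
teal-code: reached.
T12: reached.
K6: reached.
All 5 are reached.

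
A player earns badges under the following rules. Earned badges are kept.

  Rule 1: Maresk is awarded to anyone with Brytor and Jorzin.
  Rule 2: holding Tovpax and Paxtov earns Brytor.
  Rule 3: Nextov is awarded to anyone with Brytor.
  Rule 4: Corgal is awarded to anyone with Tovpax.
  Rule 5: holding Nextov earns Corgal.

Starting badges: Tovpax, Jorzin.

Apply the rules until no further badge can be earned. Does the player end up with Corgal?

With Tovpax, Corgal is earned (Rule 4).

Yes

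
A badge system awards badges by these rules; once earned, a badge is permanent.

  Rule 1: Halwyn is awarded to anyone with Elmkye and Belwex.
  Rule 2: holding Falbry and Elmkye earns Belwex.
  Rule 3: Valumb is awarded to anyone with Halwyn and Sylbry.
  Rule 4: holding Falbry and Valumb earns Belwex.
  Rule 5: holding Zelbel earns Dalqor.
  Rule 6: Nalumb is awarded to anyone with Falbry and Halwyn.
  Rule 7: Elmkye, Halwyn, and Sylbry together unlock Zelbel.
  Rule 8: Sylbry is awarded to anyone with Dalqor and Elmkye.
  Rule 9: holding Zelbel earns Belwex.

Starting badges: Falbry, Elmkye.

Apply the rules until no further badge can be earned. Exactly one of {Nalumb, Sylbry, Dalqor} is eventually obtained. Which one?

With Falbry and Elmkye, Belwex is earned (Rule 2).
With Elmkye and Belwex, Halwyn is earned (Rule 1).
With Falbry and Halwyn, Nalumb is earned (Rule 6).
Sylbry would need Dalqor and Elmkye (Rule 8), but Dalqor is never earned. Dalqor would need Zelbel (Rule 5), but Zelbel is never earned.

Nalumb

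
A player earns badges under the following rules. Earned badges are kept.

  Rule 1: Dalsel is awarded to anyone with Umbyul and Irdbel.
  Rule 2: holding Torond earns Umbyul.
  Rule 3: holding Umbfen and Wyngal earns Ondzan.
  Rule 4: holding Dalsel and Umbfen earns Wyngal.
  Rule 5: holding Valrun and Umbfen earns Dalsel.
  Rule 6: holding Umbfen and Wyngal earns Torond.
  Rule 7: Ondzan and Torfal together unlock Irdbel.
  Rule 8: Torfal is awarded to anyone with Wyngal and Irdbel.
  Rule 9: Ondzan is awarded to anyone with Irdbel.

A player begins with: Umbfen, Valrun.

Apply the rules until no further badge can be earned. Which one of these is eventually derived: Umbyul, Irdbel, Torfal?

With Valrun and Umbfen, Dalsel is earned (Rule 5).
With Dalsel and Umbfen, Wyngal is earned (Rule 4).
With Umbfen and Wyngal, Torond is earned (Rule 6).
With Torond, Umbyul is earned (Rule 2).
Torfal would need Wyngal and Irdbel (Rule 8), but Irdbel is never earned. Irdbel would need Ondzan and Torfal (Rule 7), but Torfal is never earned.

Umbyul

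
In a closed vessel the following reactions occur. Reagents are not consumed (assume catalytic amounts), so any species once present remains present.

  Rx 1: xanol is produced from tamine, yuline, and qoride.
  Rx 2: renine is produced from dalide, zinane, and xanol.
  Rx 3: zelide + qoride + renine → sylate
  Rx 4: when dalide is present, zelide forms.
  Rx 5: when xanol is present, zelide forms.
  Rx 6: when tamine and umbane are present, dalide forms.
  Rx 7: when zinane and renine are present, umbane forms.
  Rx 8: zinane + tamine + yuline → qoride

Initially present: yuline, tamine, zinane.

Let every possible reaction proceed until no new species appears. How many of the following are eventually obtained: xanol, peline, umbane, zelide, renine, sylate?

2

zinane, tamine, and yuline present → qoride forms (Rx 8).
tamine, yuline, and qoride present → xanol forms (Rx 1).
xanol present → zelide forms (Rx 5).
xanol: reached.
No rule produces peline, and it is not given.
umbane would need zinane and renine (Rx 7), but renine never forms.
zelide: reached.
renine would need dalide, zinane, and xanol (Rx 2), but dalide never forms.
sylate would need zelide, qoride, and renine (Rx 3), but renine never forms.
Reached: xanol and zelide — 2 of the 6.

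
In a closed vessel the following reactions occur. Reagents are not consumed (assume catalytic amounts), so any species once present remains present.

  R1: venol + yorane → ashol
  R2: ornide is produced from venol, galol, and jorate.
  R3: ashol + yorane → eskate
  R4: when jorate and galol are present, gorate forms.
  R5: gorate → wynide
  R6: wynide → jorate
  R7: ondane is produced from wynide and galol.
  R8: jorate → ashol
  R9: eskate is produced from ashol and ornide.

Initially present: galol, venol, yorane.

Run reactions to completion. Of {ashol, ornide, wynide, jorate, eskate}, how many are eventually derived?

2

venol and yorane present → ashol forms (R1).
ashol and yorane present → eskate forms (R3).
ashol: reached.
ornide would need venol, galol, and jorate (R2), but jorate never forms.
wynide would need gorate (R5), but gorate never forms.
jorate would need wynide (R6), but wynide never forms.
eskate: reached.
Reached: ashol and eskate — 2 of the 5.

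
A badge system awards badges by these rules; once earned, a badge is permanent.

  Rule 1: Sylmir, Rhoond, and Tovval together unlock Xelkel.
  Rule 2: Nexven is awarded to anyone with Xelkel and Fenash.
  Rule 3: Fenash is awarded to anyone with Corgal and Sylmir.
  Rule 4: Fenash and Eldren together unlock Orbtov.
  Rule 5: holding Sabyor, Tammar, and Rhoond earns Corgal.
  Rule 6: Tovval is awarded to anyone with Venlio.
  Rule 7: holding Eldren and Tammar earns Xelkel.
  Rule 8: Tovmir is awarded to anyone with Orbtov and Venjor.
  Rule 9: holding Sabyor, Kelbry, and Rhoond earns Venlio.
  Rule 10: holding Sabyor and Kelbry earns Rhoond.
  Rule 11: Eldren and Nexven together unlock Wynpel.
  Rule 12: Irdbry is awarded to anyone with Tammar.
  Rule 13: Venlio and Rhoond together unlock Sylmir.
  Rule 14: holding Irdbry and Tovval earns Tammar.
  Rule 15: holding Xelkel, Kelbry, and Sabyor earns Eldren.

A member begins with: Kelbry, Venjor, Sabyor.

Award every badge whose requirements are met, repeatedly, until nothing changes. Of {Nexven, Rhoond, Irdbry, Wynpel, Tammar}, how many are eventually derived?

1

With Sabyor and Kelbry, Rhoond is earned (Rule 10).
Nexven would need Xelkel and Fenash (Rule 2), but Fenash is never earned.
Rhoond: reached.
Irdbry would need Tammar (Rule 12), but Tammar is never earned.
Wynpel would need Eldren and Nexven (Rule 11), but Nexven is never earned.
Tammar would need Irdbry and Tovval (Rule 14), but Irdbry is never earned.
Reached: Rhoond — 1 of the 5.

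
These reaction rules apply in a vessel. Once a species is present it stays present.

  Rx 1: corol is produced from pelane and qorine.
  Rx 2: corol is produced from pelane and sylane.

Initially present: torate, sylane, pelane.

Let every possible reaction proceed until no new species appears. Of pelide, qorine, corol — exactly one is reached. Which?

pelane and sylane present → corol forms (Rx 2).
No rule produces pelide, and it is not given. No rule produces qorine, and it is not given.

corol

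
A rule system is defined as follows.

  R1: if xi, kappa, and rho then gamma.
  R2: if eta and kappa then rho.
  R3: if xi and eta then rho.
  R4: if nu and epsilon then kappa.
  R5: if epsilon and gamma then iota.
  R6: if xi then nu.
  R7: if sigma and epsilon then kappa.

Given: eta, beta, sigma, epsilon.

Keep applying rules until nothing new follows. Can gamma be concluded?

No

gamma would need xi, kappa, and rho (R1), but xi is never established.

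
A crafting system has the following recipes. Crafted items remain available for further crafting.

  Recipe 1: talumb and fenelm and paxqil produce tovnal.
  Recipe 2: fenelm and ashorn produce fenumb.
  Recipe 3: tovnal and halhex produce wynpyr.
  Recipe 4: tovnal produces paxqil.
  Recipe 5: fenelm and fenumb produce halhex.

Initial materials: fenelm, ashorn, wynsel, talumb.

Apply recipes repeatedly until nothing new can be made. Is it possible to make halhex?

fenelm and ashorn → fenumb (Recipe 2).
fenelm and fenumb → halhex (Recipe 5).

Yes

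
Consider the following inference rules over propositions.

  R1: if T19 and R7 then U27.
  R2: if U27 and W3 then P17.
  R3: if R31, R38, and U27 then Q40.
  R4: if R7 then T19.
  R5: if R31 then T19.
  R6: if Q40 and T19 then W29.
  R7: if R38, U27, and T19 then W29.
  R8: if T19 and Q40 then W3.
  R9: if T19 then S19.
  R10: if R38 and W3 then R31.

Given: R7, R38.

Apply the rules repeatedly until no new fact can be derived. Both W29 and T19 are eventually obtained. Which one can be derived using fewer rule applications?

T19: R7 holds, so T19 follows (R4). [1 rule application]
W29: From R7, R4 gives T19. From T19 and R7, R1 gives U27. R38, U27, and T19 hold, so W29 follows (R7). [3 rule applications]
T19 needs fewer.

T19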